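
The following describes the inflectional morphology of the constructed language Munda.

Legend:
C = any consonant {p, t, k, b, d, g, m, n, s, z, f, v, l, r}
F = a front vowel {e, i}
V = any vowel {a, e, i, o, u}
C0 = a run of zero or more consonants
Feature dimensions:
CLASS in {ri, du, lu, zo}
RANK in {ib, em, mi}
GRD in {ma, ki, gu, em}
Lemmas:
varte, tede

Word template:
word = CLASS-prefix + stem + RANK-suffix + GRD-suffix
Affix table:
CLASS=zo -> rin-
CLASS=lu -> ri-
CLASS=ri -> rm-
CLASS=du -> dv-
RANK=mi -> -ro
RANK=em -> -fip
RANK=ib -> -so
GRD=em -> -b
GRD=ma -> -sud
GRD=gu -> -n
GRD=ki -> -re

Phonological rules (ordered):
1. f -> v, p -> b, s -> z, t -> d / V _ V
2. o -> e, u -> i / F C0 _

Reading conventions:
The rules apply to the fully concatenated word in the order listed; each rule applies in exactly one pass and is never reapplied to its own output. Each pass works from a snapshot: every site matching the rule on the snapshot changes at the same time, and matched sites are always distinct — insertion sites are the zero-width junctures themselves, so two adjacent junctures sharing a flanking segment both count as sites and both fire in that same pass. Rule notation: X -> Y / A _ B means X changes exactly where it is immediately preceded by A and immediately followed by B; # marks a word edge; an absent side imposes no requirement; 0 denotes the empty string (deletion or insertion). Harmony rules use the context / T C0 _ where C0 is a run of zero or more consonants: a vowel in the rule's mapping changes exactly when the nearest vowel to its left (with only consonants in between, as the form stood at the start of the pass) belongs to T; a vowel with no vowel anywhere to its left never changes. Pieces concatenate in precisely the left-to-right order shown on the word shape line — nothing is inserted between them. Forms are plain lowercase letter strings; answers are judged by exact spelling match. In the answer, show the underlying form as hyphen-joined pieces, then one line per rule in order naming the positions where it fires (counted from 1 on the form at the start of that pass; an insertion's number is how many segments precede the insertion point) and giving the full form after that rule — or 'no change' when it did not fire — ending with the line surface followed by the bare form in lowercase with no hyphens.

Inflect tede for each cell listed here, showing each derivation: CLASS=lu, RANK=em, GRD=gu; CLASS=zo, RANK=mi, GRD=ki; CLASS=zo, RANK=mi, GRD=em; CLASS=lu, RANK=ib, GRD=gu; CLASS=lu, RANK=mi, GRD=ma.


cell CLASS=lu, RANK=em, GRD=gu:
underlying: ri-tede-fip-n
1. f -> v, p -> b, s -> z, t -> d / V _ V: fires at position(s) 3, 7: ridedevipn
2. o -> e, u -> i / F C0 _: no change
surface: ridedevipn

cell CLASS=zo, RANK=mi, GRD=ki:
underlying: rin-tede-ro-re
1. f -> v, p -> b, s -> z, t -> d / V _ V: no change
2. o -> e, u -> i / F C0 _: fires at position(s) 9: rintederere
surface: rintederere

cell CLASS=zo, RANK=mi, GRD=em:
underlying: rin-tede-ro-b
1. f -> v, p -> b, s -> z, t -> d / V _ V: no change
2. o -> e, u -> i / F C0 _: fires at position(s) 9: rintedereb
surface: rintedereb

cell CLASS=lu, RANK=ib, GRD=gu:
underlying: ri-tede-so-n
1. f -> v, p -> b, s -> z, t -> d / V _ V: fires at position(s) 3, 7: ridedezon
2. o -> e, u -> i / F C0 _: fires at position(s) 8: ridedezen
surface: ridedezen

cell CLASS=lu, RANK=mi, GRD=ma:
underlying: ri-tede-ro-sud
1. f -> v, p -> b, s -> z, t -> d / V _ V: fires at position(s) 3, 9: ridederozud
2. o -> e, u -> i / F C0 _: fires at position(s) 8: ridederezud
surface: ridederezud


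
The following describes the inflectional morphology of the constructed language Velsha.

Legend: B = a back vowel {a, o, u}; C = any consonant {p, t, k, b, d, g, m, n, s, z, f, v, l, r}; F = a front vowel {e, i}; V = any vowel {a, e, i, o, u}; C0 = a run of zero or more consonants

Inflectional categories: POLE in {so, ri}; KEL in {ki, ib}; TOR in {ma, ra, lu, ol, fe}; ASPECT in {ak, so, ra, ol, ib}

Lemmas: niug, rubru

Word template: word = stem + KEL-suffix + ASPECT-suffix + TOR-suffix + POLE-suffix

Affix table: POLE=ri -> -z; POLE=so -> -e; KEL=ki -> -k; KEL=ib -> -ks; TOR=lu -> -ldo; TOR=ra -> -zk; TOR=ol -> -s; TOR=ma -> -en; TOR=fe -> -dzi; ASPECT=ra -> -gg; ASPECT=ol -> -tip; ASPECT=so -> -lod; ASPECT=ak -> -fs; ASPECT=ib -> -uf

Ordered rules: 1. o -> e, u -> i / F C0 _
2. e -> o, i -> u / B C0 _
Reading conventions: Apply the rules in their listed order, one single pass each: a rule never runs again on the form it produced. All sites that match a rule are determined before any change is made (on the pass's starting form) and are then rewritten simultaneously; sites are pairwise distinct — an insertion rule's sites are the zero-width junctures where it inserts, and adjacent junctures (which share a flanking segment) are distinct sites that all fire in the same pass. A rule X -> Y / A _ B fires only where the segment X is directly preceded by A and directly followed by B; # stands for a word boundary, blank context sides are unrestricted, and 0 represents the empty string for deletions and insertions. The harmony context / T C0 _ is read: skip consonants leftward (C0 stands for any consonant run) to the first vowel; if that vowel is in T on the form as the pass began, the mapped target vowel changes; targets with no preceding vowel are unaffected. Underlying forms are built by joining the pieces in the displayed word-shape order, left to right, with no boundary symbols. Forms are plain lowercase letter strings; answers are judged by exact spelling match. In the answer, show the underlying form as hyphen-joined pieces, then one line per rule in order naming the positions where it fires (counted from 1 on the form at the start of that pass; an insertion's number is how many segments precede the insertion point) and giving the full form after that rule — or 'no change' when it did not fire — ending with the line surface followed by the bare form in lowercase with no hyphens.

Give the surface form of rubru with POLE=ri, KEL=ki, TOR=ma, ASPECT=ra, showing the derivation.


underlying: rubru-k-gg-en-z
1. o -> e, u -> i / F C0 _: no change
2. e -> o, i -> u / B C0 _: fires at position(s) 9: rubrukggonz
surface: rubrukggonz


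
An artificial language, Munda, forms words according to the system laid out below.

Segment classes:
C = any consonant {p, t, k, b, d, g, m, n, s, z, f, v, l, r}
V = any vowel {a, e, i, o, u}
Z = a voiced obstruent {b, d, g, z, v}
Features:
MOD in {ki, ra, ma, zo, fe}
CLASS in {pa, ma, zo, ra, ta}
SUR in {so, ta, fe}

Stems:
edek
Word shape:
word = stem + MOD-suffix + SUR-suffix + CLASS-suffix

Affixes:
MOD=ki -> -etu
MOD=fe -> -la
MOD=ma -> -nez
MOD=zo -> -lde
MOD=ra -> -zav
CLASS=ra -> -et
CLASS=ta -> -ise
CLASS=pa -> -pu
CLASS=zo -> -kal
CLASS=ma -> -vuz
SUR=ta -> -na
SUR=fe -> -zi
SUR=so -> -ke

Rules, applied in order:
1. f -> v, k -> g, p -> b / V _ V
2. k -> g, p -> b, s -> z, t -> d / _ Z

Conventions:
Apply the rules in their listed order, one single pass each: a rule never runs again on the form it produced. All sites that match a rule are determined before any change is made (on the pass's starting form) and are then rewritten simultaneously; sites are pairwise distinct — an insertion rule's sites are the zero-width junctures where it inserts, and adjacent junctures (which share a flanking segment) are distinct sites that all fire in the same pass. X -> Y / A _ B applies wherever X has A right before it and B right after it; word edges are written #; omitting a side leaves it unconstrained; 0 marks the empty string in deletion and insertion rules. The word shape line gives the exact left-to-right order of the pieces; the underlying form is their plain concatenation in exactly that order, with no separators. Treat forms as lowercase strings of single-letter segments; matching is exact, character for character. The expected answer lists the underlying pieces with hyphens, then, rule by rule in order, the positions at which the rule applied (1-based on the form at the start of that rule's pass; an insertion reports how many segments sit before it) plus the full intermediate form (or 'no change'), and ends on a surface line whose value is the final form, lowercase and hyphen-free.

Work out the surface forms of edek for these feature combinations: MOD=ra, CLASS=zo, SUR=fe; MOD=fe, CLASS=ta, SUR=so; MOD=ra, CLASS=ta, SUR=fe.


cell MOD=ra, CLASS=zo, SUR=fe:
underlying: edek-zav-zi-kal
1. f -> v, k -> g, p -> b / V _ V: fires at position(s) 10: edekzavzigal
2. k -> g, p -> b, s -> z, t -> d / _ Z: fires at position(s) 4: edegzavzigal
surface: edegzavzigal

cell MOD=fe, CLASS=ta, SUR=so:
underlying: edek-la-ke-ise
1. f -> v, k -> g, p -> b / V _ V: fires at position(s) 7: edeklageise
2. k -> g, p -> b, s -> z, t -> d / _ Z: no change
surface: edeklageise

cell MOD=ra, CLASS=ta, SUR=fe:
underlying: edek-zav-zi-ise
1. f -> v, k -> g, p -> b / V _ V: no change
2. k -> g, p -> b, s -> z, t -> d / _ Z: fires at position(s) 4: edegzavziise
surface: edegzavziise


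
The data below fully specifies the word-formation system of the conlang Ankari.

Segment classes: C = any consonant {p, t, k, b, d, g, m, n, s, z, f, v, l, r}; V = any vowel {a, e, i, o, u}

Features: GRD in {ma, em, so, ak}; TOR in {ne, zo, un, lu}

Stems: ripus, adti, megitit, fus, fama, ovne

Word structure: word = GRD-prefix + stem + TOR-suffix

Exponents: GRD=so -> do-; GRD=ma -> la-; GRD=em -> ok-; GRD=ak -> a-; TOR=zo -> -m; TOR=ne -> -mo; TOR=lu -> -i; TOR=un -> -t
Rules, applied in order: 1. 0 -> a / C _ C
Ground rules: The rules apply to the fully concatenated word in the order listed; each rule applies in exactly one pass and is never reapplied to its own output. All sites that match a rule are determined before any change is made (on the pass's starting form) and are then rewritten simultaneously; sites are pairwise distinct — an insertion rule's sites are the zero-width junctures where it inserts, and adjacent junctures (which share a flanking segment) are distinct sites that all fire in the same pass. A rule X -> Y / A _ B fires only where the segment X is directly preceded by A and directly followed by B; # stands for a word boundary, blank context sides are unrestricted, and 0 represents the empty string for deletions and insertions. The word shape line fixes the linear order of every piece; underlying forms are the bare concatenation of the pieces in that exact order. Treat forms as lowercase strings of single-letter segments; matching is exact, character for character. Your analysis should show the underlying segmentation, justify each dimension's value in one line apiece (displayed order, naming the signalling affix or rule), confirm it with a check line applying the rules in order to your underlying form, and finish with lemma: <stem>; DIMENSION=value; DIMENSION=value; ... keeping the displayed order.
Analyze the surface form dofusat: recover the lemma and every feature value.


underlying: do-fus-t
GRD=so - signalled by the affix do-
TOR=un - signalled by the affix -t
check: dofust -> dofusat
lemma: fus; GRD=so; TOR=un


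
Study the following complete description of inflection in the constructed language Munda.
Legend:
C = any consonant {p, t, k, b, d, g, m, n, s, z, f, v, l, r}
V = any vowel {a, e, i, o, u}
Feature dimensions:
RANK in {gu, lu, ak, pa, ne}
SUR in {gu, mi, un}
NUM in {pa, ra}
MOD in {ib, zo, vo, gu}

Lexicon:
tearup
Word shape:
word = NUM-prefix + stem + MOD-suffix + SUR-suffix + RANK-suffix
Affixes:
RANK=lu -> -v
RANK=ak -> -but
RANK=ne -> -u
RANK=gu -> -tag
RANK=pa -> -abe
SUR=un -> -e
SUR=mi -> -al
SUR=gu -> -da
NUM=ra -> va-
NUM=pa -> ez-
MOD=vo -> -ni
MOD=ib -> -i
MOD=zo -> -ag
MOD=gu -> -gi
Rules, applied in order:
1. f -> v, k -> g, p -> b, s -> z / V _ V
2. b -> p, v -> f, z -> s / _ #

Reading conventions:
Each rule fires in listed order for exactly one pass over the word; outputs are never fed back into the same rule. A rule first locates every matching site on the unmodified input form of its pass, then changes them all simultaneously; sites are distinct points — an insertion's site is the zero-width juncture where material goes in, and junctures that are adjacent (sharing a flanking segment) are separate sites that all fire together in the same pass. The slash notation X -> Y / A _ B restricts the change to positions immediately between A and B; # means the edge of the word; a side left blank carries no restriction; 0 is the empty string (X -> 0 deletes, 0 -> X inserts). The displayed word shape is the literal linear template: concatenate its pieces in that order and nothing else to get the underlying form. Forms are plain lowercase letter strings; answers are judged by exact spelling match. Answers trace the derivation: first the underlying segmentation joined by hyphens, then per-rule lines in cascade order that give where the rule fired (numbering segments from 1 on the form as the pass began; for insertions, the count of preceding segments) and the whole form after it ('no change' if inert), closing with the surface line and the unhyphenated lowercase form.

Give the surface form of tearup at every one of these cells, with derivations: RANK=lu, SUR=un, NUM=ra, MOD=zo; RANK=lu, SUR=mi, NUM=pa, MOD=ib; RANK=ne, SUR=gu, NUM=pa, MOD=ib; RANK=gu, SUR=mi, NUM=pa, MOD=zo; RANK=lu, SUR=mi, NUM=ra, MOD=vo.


cell RANK=lu, SUR=un, NUM=ra, MOD=zo:
underlying: va-tearup-ag-e-v
1. f -> v, k -> g, p -> b, s -> z / V _ V: fires at position(s) 8: vatearubagev
2. b -> p, v -> f, z -> s / _ #: fires at position(s) 12: vatearubagef
surface: vatearubagef

cell RANK=lu, SUR=mi, NUM=pa, MOD=ib:
underlying: ez-tearup-i-al-v
1. f -> v, k -> g, p -> b, s -> z / V _ V: fires at position(s) 8: eztearubialv
2. b -> p, v -> f, z -> s / _ #: fires at position(s) 12: eztearubialf
surface: eztearubialf

cell RANK=ne, SUR=gu, NUM=pa, MOD=ib:
underlying: ez-tearup-i-da-u
1. f -> v, k -> g, p -> b, s -> z / V _ V: fires at position(s) 8: eztearubidau
2. b -> p, v -> f, z -> s / _ #: no change
surface: eztearubidau

cell RANK=gu, SUR=mi, NUM=pa, MOD=zo:
underlying: ez-tearup-ag-al-tag
1. f -> v, k -> g, p -> b, s -> z / V _ V: fires at position(s) 8: eztearubagaltag
2. b -> p, v -> f, z -> s / _ #: no change
surface: eztearubagaltag

cell RANK=lu, SUR=mi, NUM=ra, MOD=vo:
underlying: va-tearup-ni-al-v
1. f -> v, k -> g, p -> b, s -> z / V _ V: no change
2. b -> p, v -> f, z -> s / _ #: fires at position(s) 13: vatearupnialf
surface: vatearupnialf


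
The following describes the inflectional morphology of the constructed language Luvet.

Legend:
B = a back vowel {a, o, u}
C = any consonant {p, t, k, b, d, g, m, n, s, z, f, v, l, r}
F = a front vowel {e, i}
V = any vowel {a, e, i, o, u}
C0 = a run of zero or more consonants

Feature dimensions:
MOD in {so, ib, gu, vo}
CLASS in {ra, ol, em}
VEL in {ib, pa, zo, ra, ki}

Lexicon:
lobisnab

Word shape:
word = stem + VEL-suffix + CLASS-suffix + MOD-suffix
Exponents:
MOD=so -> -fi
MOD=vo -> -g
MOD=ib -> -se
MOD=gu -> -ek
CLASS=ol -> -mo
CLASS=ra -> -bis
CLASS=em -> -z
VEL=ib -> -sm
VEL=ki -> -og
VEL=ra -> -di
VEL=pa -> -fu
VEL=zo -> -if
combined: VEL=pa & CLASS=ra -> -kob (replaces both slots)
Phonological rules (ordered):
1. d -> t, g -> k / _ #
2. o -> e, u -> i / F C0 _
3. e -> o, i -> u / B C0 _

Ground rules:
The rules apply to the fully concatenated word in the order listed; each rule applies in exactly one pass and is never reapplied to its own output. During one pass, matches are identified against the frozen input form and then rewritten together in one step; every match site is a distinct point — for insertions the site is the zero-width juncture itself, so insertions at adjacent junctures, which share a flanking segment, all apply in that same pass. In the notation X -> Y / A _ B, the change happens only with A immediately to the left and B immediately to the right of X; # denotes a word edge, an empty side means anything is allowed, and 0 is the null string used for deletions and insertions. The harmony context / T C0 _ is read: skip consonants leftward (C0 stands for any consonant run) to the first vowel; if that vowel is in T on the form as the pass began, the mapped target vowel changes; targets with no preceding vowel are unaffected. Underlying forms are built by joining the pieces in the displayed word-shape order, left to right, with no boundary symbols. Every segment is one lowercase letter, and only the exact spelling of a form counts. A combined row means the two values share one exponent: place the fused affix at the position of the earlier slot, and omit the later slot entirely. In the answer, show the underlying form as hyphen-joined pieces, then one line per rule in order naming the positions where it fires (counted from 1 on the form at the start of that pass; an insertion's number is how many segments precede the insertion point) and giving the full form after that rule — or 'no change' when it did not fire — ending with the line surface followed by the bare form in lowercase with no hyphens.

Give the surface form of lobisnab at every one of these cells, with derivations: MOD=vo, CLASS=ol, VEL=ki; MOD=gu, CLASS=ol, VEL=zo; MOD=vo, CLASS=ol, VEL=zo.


cell MOD=vo, CLASS=ol, VEL=ki:
underlying: lobisnab-og-mo-g
1. d -> t, g -> k / _ #: fires at position(s) 13: lobisnabogmok
2. o -> e, u -> i / F C0 _: no change
3. e -> o, i -> u / B C0 _: fires at position(s) 4: lobusnabogmok
surface: lobusnabogmok

cell MOD=gu, CLASS=ol, VEL=zo:
underlying: lobisnab-if-mo-ek
1. d -> t, g -> k / _ #: no change
2. o -> e, u -> i / F C0 _: fires at position(s) 12: lobisnabifmeek
3. e -> o, i -> u / B C0 _: fires at position(s) 4, 9: lobusnabufmeek
surface: lobusnabufmeek

cell MOD=vo, CLASS=ol, VEL=zo:
underlying: lobisnab-if-mo-g
1. d -> t, g -> k / _ #: fires at position(s) 13: lobisnabifmok
2. o -> e, u -> i / F C0 _: fires at position(s) 12: lobisnabifmek
3. e -> o, i -> u / B C0 _: fires at position(s) 4, 9: lobusnabufmek
surface: lobusnabufmek


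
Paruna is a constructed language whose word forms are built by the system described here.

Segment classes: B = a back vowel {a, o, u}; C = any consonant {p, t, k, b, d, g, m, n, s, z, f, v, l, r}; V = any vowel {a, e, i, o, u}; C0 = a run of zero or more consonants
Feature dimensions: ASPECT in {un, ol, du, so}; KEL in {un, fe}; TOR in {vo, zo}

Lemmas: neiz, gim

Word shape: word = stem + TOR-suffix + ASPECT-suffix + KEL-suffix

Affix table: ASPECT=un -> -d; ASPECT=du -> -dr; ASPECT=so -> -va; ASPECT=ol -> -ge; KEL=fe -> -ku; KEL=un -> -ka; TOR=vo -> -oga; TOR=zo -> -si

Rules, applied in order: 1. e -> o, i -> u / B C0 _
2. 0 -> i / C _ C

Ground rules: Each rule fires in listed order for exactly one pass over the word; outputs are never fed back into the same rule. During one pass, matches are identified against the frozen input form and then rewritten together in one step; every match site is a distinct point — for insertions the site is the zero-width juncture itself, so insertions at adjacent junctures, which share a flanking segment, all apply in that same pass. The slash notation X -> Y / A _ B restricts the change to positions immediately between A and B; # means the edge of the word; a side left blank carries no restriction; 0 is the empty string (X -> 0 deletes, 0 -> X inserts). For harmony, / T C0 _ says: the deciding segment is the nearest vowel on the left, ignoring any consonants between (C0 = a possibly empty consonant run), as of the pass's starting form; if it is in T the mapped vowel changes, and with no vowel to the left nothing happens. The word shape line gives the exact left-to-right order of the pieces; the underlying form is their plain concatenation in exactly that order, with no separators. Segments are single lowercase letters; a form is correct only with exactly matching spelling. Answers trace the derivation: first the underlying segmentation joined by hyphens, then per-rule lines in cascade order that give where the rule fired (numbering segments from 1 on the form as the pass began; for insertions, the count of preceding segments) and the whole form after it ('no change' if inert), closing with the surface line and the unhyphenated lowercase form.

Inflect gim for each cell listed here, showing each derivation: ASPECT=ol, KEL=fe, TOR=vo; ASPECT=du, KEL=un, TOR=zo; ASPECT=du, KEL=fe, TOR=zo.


cell ASPECT=ol, KEL=fe, TOR=vo:
underlying: gim-oga-ge-ku
1. e -> o, i -> u / B C0 _: fires at position(s) 8: gimogagoku
2. 0 -> i / C _ C: no change
surface: gimogagoku

cell ASPECT=du, KEL=un, TOR=zo:
underlying: gim-si-dr-ka
1. e -> o, i -> u / B C0 _: no change
2. 0 -> i / C _ C: inserts after position(s) 3, 6, 7: gimisidirika
surface: gimisidirika

cell ASPECT=du, KEL=fe, TOR=zo:
underlying: gim-si-dr-ku
1. e -> o, i -> u / B C0 _: no change
2. 0 -> i / C _ C: inserts after position(s) 3, 6, 7: gimisidiriku
surface: gimisidiriku


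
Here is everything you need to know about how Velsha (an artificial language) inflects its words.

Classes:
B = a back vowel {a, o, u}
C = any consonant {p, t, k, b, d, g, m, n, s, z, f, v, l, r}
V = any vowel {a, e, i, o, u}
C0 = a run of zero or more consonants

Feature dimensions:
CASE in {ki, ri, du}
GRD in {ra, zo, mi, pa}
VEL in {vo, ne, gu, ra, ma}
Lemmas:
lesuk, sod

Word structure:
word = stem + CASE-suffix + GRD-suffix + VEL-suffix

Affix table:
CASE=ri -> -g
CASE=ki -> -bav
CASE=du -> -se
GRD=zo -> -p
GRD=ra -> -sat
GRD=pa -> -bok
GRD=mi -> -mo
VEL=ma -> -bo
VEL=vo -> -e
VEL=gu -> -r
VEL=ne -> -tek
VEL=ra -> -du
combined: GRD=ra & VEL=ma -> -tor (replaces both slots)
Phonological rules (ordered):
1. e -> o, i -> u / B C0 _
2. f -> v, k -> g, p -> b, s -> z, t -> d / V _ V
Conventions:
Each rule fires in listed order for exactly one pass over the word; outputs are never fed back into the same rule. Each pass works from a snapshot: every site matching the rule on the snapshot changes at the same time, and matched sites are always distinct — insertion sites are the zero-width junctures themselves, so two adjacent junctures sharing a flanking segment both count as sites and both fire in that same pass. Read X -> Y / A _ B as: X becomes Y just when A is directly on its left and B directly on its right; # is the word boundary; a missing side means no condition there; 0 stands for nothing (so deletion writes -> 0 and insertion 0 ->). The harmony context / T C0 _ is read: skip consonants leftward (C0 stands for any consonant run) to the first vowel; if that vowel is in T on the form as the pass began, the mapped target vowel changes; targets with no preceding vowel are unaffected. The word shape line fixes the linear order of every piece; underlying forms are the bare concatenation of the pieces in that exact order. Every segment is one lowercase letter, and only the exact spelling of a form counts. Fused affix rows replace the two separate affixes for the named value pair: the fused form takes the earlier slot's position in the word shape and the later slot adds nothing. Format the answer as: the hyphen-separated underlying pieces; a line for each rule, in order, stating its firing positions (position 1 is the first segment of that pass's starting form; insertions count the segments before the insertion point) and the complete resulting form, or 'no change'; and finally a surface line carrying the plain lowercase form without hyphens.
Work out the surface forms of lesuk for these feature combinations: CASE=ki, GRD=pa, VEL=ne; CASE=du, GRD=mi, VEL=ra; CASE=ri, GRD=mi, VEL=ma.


cell CASE=ki, GRD=pa, VEL=ne:
underlying: lesuk-bav-bok-tek
1. e -> o, i -> u / B C0 _: fires at position(s) 13: lesukbavboktok
2. f -> v, k -> g, p -> b, s -> z, t -> d / V _ V: fires at position(s) 3: lezukbavboktok
surface: lezukbavboktok

cell CASE=du, GRD=mi, VEL=ra:
underlying: lesuk-se-mo-du
1. e -> o, i -> u / B C0 _: fires at position(s) 7: lesuksomodu
2. f -> v, k -> g, p -> b, s -> z, t -> d / V _ V: fires at position(s) 3: lezuksomodu
surface: lezuksomodu

cell CASE=ri, GRD=mi, VEL=ma:
underlying: lesuk-g-mo-bo
1. e -> o, i -> u / B C0 _: no change
2. f -> v, k -> g, p -> b, s -> z, t -> d / V _ V: fires at position(s) 3: lezukgmobo
surface: lezukgmobo


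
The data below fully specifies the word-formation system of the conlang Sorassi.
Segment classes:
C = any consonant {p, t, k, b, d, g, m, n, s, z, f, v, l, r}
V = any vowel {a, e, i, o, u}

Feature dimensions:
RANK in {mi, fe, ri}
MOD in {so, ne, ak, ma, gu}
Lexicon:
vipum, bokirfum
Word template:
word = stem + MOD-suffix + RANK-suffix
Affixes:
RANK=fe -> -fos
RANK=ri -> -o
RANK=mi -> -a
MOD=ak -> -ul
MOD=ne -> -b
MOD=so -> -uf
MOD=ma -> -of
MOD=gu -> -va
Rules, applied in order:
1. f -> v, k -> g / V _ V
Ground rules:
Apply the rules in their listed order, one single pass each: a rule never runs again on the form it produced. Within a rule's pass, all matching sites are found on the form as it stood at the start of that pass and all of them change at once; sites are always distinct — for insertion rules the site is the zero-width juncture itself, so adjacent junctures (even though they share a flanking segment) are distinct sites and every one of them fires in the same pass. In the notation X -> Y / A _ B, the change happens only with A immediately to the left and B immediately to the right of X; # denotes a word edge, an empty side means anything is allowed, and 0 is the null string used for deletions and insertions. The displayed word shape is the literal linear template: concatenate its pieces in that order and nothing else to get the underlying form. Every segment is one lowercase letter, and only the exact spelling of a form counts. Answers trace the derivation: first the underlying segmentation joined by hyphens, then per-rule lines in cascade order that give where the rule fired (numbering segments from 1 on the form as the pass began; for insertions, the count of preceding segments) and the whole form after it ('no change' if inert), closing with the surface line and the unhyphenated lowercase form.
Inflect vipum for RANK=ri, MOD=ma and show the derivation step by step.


underlying: vipum-of-o
1. f -> v, k -> g / V _ V: fires at position(s) 7: vipumovo
surface: vipumovo


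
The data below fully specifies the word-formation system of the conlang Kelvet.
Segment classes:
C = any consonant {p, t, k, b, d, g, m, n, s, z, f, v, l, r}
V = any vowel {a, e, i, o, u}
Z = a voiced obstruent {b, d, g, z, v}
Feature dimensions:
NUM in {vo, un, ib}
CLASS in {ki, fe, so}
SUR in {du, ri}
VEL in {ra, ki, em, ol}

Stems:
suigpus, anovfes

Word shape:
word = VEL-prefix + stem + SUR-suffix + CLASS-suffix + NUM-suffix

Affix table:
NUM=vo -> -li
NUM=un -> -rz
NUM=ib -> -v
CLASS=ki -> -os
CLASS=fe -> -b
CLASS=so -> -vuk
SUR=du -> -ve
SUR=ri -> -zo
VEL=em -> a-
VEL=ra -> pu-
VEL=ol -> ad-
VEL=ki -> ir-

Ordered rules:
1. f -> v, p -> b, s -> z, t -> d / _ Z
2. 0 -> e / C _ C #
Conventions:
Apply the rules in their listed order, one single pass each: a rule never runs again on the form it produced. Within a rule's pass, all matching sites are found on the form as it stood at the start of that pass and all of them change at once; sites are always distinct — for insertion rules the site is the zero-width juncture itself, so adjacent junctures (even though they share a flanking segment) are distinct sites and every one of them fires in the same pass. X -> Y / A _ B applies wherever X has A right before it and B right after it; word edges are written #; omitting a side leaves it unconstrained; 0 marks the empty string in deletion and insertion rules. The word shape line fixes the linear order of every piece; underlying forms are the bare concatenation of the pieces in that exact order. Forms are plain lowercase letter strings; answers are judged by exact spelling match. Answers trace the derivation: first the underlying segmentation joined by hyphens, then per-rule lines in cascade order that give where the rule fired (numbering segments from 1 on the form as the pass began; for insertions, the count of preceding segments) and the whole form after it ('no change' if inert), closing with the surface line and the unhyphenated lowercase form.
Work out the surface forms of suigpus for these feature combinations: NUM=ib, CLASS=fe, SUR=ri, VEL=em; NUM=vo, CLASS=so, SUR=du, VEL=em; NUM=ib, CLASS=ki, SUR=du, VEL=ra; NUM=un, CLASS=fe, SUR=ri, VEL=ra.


cell NUM=ib, CLASS=fe, SUR=ri, VEL=em:
underlying: a-suigpus-zo-b-v
1. f -> v, p -> b, s -> z, t -> d / _ Z: fires at position(s) 8: asuigpuzzobv
2. 0 -> e / C _ C #: inserts after position(s) 11: asuigpuzzobev
surface: asuigpuzzobev

cell NUM=vo, CLASS=so, SUR=du, VEL=em:
underlying: a-suigpus-ve-vuk-li
1. f -> v, p -> b, s -> z, t -> d / _ Z: fires at position(s) 8: asuigpuzvevukli
2. 0 -> e / C _ C #: no change
surface: asuigpuzvevukli

cell NUM=ib, CLASS=ki, SUR=du, VEL=ra:
underlying: pu-suigpus-ve-os-v
1. f -> v, p -> b, s -> z, t -> d / _ Z: fires at position(s) 9, 13: pusuigpuzveozv
2. 0 -> e / C _ C #: inserts after position(s) 13: pusuigpuzveozev
surface: pusuigpuzveozev

cell NUM=un, CLASS=fe, SUR=ri, VEL=ra:
underlying: pu-suigpus-zo-b-rz
1. f -> v, p -> b, s -> z, t -> d / _ Z: fires at position(s) 9: pusuigpuzzobrz
2. 0 -> e / C _ C #: inserts after position(s) 13: pusuigpuzzobrez
surface: pusuigpuzzobrez


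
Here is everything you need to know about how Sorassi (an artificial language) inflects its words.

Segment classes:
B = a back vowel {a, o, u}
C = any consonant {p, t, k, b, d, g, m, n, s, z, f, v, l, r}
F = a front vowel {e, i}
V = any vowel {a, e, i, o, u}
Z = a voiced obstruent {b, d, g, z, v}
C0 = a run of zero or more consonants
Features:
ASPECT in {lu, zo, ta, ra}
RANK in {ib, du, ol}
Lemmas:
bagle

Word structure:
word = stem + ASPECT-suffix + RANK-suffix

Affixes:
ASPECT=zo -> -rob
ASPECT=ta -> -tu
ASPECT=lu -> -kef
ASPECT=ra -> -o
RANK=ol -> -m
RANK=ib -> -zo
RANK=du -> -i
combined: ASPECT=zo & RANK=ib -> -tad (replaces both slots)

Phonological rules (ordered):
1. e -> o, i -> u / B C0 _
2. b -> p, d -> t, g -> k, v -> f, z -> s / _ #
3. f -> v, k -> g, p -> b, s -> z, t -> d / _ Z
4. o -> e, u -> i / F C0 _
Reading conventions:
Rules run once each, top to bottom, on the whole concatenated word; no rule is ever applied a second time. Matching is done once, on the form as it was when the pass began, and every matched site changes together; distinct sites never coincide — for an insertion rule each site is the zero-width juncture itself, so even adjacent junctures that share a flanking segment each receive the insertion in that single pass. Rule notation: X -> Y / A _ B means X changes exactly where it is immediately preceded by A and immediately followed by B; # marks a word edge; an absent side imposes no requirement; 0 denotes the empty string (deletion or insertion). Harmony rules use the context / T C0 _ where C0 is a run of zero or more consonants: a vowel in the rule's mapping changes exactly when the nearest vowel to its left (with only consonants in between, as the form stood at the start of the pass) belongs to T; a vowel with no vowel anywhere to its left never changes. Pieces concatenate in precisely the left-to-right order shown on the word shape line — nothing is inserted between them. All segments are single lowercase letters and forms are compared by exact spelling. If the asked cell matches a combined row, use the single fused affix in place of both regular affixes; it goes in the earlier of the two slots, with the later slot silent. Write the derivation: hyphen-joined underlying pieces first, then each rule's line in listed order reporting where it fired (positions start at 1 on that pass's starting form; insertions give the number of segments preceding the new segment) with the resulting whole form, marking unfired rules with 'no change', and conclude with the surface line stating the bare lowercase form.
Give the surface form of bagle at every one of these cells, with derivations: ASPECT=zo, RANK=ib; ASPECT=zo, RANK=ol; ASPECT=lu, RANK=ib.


cell ASPECT=zo, RANK=ib:
underlying: bagle-tad
1. e -> o, i -> u / B C0 _: fires at position(s) 5: baglotad
2. b -> p, d -> t, g -> k, v -> f, z -> s / _ #: fires at position(s) 8: baglotat
3. f -> v, k -> g, p -> b, s -> z, t -> d / _ Z: no change
4. o -> e, u -> i / F C0 _: no change
surface: baglotat

cell ASPECT=zo, RANK=ol:
underlying: bagle-rob-m
1. e -> o, i -> u / B C0 _: fires at position(s) 5: baglorobm
2. b -> p, d -> t, g -> k, v -> f, z -> s / _ #: no change
3. f -> v, k -> g, p -> b, s -> z, t -> d / _ Z: no change
4. o -> e, u -> i / F C0 _: no change
surface: baglorobm

cell ASPECT=lu, RANK=ib:
underlying: bagle-kef-zo
1. e -> o, i -> u / B C0 _: fires at position(s) 5: baglokefzo
2. b -> p, d -> t, g -> k, v -> f, z -> s / _ #: no change
3. f -> v, k -> g, p -> b, s -> z, t -> d / _ Z: fires at position(s) 8: baglokevzo
4. o -> e, u -> i / F C0 _: fires at position(s) 10: baglokevze
surface: baglokevze


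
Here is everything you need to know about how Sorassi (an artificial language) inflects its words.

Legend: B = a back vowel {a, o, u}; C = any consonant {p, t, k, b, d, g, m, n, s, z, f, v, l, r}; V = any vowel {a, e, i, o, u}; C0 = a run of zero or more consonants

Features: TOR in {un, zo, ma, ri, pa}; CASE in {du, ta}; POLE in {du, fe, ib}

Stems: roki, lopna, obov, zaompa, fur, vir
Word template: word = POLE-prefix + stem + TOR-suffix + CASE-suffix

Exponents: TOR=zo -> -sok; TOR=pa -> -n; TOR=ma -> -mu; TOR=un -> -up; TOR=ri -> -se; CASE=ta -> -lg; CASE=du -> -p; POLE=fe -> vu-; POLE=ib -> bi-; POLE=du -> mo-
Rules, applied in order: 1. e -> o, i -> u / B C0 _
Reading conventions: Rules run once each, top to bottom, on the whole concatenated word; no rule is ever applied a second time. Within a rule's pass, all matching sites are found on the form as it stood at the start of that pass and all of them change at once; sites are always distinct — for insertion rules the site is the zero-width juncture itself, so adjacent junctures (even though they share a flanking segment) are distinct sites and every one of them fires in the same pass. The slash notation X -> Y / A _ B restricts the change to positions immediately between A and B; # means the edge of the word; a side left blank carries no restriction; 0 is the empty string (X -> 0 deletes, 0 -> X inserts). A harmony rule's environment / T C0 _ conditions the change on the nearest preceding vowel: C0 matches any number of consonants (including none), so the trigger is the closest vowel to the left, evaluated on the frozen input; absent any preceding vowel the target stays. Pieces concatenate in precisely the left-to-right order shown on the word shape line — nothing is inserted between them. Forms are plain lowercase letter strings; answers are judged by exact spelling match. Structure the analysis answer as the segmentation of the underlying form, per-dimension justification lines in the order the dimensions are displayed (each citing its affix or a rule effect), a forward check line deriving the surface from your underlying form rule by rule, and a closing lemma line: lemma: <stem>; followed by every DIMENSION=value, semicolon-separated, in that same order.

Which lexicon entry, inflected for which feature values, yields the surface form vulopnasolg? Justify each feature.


underlying: vu-lopna-se-lg
TOR=ri - signalled by the affix -se
CASE=ta - signalled by the affix -lg
POLE=fe - signalled by the affix vu-
check: vulopnaselg -> vulopnasolg
lemma: lopna; TOR=ri; CASE=ta; POLE=fe


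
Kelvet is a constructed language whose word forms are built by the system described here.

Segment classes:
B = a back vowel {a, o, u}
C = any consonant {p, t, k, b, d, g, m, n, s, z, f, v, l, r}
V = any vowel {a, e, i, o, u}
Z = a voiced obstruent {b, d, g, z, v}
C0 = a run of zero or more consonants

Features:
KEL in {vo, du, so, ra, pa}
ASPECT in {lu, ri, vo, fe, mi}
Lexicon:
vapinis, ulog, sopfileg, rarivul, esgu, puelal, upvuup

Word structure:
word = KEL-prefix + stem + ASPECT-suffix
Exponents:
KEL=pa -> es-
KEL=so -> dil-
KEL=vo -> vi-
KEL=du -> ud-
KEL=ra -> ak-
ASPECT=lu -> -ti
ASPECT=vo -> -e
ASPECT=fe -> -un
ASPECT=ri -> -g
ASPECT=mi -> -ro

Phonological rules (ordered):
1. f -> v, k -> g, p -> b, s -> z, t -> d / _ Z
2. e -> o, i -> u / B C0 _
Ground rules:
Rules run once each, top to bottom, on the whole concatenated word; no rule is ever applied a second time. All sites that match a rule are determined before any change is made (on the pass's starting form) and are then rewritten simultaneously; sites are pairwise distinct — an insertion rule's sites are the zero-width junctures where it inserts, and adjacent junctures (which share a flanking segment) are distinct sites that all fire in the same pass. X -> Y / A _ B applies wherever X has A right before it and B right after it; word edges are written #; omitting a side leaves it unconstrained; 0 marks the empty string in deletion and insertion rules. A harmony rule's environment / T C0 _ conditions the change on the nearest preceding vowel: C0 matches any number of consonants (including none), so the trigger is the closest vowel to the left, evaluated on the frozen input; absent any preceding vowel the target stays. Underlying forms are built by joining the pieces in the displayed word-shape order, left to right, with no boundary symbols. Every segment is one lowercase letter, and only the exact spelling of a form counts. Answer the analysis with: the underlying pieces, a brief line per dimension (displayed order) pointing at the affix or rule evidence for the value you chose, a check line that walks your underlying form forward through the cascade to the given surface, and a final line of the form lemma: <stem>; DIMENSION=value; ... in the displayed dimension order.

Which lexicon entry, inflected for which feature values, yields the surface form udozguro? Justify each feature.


underlying: ud-esgu-ro
KEL=du - signalled by the affix ud-
ASPECT=mi - signalled by the affix -ro
check: udesguro -> udezguro -> udozguro
lemma: esgu; KEL=du; ASPECT=mi


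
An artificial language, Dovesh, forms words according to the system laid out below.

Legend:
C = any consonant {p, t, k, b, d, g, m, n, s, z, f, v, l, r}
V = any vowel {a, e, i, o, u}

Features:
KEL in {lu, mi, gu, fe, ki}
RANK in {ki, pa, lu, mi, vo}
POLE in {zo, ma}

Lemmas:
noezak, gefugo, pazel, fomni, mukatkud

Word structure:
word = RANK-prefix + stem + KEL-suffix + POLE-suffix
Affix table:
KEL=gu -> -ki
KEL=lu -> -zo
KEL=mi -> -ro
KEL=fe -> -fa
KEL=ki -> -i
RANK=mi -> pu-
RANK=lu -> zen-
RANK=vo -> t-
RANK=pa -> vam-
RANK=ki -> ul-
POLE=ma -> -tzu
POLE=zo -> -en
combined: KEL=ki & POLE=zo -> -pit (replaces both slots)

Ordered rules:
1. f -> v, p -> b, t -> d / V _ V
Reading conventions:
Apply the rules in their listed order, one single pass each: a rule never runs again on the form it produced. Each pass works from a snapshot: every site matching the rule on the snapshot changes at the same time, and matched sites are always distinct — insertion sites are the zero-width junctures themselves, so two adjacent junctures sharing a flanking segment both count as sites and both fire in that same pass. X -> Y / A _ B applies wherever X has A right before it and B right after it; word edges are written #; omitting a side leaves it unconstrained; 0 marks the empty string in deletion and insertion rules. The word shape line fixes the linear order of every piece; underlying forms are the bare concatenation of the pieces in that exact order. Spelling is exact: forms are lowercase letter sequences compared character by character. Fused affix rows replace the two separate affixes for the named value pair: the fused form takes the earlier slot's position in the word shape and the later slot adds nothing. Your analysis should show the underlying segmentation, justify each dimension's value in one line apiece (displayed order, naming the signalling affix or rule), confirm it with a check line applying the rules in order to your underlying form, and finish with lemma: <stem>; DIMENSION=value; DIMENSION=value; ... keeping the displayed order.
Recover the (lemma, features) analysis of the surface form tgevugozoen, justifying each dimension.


underlying: t-gefugo-zo-en
KEL=lu - signalled by the affix -zo
RANK=vo - signalled by the affix t-
POLE=zo - signalled by the affix -en
check: tgefugozoen -> tgevugozoen
lemma: gefugo; KEL=lu; RANK=vo; POLE=zo


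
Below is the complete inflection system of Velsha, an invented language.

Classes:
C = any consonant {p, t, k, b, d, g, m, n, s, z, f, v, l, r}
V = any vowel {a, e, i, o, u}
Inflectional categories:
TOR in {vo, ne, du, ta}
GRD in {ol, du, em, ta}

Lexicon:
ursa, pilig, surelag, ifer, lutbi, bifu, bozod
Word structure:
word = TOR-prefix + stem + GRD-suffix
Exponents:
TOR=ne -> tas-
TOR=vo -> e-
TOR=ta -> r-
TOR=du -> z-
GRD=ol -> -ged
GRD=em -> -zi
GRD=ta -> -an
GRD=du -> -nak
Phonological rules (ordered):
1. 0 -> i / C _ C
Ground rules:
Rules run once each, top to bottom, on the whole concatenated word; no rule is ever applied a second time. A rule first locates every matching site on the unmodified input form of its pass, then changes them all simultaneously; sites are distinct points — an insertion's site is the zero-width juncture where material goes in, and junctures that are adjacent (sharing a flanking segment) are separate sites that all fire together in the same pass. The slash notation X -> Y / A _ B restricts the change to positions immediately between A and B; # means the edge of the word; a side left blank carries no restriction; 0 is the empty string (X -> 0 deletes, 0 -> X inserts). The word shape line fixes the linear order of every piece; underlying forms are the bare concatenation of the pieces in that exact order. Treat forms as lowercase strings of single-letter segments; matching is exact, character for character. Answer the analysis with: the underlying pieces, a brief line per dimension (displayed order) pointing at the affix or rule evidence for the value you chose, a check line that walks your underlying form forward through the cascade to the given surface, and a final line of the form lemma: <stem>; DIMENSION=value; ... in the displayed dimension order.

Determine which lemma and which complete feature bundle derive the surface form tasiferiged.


underlying: tas-ifer-ged
TOR=ne - signalled by the affix tas-
GRD=ol - signalled by the affix -ged
check: tasiferged -> tasiferiged
lemma: ifer; TOR=ne; GRD=ol
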